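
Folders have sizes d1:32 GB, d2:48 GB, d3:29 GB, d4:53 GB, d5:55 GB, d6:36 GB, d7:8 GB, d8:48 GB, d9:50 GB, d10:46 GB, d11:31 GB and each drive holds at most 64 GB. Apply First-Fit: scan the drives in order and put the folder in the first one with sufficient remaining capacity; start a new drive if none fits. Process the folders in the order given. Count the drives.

9 drives

Put d1 (32 GB) in drive 1; 32 GB remain.
Put d2 (48 GB) in drive 2; 16 GB remain.
Put d3 (29 GB) in drive 1; 3 GB remain.
Put d4 (53 GB) in drive 3; 11 GB remain.
Put d5 (55 GB) in drive 4; 9 GB remain.
Put d6 (36 GB) in drive 5; 28 GB remain.
Put d7 (8 GB) in drive 2; 8 GB remain.
Put d8 (48 GB) in drive 6; 16 GB remain.
Put d9 (50 GB) in drive 7; 14 GB remain.
Put d10 (46 GB) in drive 8; 18 GB remain.
Put d11 (31 GB) in drive 9; 33 GB remain.
Final drives: [32,29] [48,8] [53] [55] [36] [48] [50] [46] [31].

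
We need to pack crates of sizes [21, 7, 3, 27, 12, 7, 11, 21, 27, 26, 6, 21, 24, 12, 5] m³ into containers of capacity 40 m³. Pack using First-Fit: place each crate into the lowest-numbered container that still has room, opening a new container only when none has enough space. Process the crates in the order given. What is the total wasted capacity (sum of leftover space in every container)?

container 1: place 21 m³, 19 m³ left
container 1: place 7 m³, 12 m³ left
container 1: place 3 m³, 9 m³ left
container 2: place 27 m³, 13 m³ left
container 2: place 12 m³, 1 m³ left
container 1: place 7 m³, 2 m³ left
container 3: place 11 m³, 29 m³ left
container 3: place 21 m³, 8 m³ left
container 4: place 27 m³, 13 m³ left
container 5: place 26 m³, 14 m³ left
container 3: place 6 m³, 2 m³ left
container 6: place 21 m³, 19 m³ left
container 7: place 24 m³, 16 m³ left
container 4: place 12 m³, 1 m³ left
container 5: place 5 m³, 9 m³ left
7 containers × 40 m³ = 280 m³; used 230 m³; unused 50 m³.

50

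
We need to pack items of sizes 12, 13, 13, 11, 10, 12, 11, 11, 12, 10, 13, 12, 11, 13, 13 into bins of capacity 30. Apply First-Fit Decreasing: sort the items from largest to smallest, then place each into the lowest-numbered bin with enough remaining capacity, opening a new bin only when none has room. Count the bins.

Sorted descending: 13, 13, 13, 13, 13, 12, 12, 12, 12, 11, 11, 11, 11, 10, 10.
13 → bin 1 (remaining 17)
13 → bin 1 (remaining 4)
13 → bin 2 (remaining 17)
13 → bin 2 (remaining 4)
13 → bin 3 (remaining 17)
12 → bin 3 (remaining 5)
12 → bin 4 (remaining 18)
12 → bin 4 (remaining 6)
12 → bin 5 (remaining 18)
11 → bin 5 (remaining 7)
11 → bin 6 (remaining 19)
11 → bin 6 (remaining 8)
11 → bin 7 (remaining 19)
10 → bin 7 (remaining 9)
10 → bin 8 (remaining 20)

8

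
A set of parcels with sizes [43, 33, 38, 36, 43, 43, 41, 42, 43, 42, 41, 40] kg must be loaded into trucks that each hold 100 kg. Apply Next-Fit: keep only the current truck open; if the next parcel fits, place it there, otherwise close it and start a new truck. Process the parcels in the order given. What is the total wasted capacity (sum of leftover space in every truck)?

115

43 kg → truck 1 (remaining 57 kg)
33 kg → truck 1 (remaining 24 kg)
38 kg → truck 2 (remaining 62 kg)
36 kg → truck 2 (remaining 26 kg)
43 kg → truck 3 (remaining 57 kg)
43 kg → truck 3 (remaining 14 kg)
41 kg → truck 4 (remaining 59 kg)
42 kg → truck 4 (remaining 17 kg)
43 kg → truck 5 (remaining 57 kg)
42 kg → truck 5 (remaining 15 kg)
41 kg → truck 6 (remaining 59 kg)
40 kg → truck 6 (remaining 19 kg)
6 trucks × 100 kg = 600 kg; used 485 kg; unused 115 kg.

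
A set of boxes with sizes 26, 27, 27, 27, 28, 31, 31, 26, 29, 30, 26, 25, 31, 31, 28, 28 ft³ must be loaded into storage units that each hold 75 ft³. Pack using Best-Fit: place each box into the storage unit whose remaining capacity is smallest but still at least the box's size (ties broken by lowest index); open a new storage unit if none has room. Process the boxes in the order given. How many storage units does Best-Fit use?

8

26 ft³ → storage unit 1 (remaining 49 ft³)
27 ft³ → storage unit 1 (remaining 22 ft³)
27 ft³ → storage unit 2 (remaining 48 ft³)
27 ft³ → storage unit 2 (remaining 21 ft³)
28 ft³ → storage unit 3 (remaining 47 ft³)
31 ft³ → storage unit 3 (remaining 16 ft³)
31 ft³ → storage unit 4 (remaining 44 ft³)
26 ft³ → storage unit 4 (remaining 18 ft³)
29 ft³ → storage unit 5 (remaining 46 ft³)
30 ft³ → storage unit 5 (remaining 16 ft³)
26 ft³ → storage unit 6 (remaining 49 ft³)
25 ft³ → storage unit 6 (remaining 24 ft³)
31 ft³ → storage unit 7 (remaining 44 ft³)
31 ft³ → storage unit 7 (remaining 13 ft³)
28 ft³ → storage unit 8 (remaining 47 ft³)
28 ft³ → storage unit 8 (remaining 19 ft³)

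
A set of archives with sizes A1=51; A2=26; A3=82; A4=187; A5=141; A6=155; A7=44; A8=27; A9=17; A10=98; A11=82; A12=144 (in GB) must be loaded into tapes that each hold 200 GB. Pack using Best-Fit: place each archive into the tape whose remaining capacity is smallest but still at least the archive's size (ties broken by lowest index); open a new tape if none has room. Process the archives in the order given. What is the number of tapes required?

6

tape 1: place A1 (51 GB), 149 GB left
tape 1: place A2 (26 GB), 123 GB left
tape 1: place A3 (82 GB), 41 GB left
tape 2: place A4 (187 GB), 13 GB left
tape 3: place A5 (141 GB), 59 GB left
tape 4: place A6 (155 GB), 45 GB left
tape 4: place A7 (44 GB), 1 GB left
tape 1: place A8 (27 GB), 14 GB left
tape 3: place A9 (17 GB), 42 GB left
tape 5: place A10 (98 GB), 102 GB left
tape 5: place A11 (82 GB), 20 GB left
tape 6: place A12 (144 GB), 56 GB left
Final tapes: [51,26,82,27] [187] [141,17] [155,44] [98,82] [144].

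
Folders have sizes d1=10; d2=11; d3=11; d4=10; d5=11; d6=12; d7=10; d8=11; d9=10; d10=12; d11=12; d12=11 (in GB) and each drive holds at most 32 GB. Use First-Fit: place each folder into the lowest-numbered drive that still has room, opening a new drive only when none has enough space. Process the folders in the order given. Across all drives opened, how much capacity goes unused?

d1 (10 GB) → drive 1 (remaining 22 GB)
d2 (11 GB) → drive 1 (remaining 11 GB)
d3 (11 GB) → drive 1 (remaining 0 GB)
d4 (10 GB) → drive 2 (remaining 22 GB)
d5 (11 GB) → drive 2 (remaining 11 GB)
d6 (12 GB) → drive 3 (remaining 20 GB)
d7 (10 GB) → drive 2 (remaining 1 GB)
d8 (11 GB) → drive 3 (remaining 9 GB)
d9 (10 GB) → drive 4 (remaining 22 GB)
d10 (12 GB) → drive 4 (remaining 10 GB)
d11 (12 GB) → drive 5 (remaining 20 GB)
d12 (11 GB) → drive 5 (remaining 9 GB)
5 drives × 32 GB = 160 GB; used 131 GB; unused 29 GB.

29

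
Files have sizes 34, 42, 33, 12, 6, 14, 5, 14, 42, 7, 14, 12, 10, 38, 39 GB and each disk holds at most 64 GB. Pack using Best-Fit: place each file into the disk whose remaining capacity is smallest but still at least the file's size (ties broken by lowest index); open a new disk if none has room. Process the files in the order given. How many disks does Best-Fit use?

Put 34 GB in disk 1; 30 GB remain.
Put 42 GB in disk 2; 22 GB remain.
Put 33 GB in disk 3; 31 GB remain.
Put 12 GB in disk 2; 10 GB remain.
Put 6 GB in disk 2; 4 GB remain.
Put 14 GB in disk 1; 16 GB remain.
Put 5 GB in disk 1; 11 GB remain.
Put 14 GB in disk 3; 17 GB remain.
Put 42 GB in disk 4; 22 GB remain.
Put 7 GB in disk 1; 4 GB remain.
Put 14 GB in disk 3; 3 GB remain.
Put 12 GB in disk 4; 10 GB remain.
Put 10 GB in disk 4; 0 GB remain.
Put 38 GB in disk 5; 26 GB remain.
Put 39 GB in disk 6; 25 GB remain.
Final disks: [34,14,5,7] [42,12,6] [33,14,14] [42,12,10] [38] [39].

6 disks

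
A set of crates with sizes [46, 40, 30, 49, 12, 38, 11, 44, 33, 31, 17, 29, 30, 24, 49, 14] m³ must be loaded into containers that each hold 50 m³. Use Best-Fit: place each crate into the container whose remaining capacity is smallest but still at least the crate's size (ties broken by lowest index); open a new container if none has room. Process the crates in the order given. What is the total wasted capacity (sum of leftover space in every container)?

Put 46 m³ in container 1; 4 m³ remain.
Put 40 m³ in container 2; 10 m³ remain.
Put 30 m³ in container 3; 20 m³ remain.
Put 49 m³ in container 4; 1 m³ remain.
Put 12 m³ in container 3; 8 m³ remain.
Put 38 m³ in container 5; 12 m³ remain.
Put 11 m³ in container 5; 1 m³ remain.
Put 44 m³ in container 6; 6 m³ remain.
Put 33 m³ in container 7; 17 m³ remain.
Put 31 m³ in container 8; 19 m³ remain.
Put 17 m³ in container 7; 0 m³ remain.
Put 29 m³ in container 9; 21 m³ remain.
Put 30 m³ in container 10; 20 m³ remain.
Put 24 m³ in container 11; 26 m³ remain.
Put 49 m³ in container 12; 1 m³ remain.
Put 14 m³ in container 8; 5 m³ remain.
12 containers × 50 m³ = 600 m³; used 497 m³; unused 103 m³.

103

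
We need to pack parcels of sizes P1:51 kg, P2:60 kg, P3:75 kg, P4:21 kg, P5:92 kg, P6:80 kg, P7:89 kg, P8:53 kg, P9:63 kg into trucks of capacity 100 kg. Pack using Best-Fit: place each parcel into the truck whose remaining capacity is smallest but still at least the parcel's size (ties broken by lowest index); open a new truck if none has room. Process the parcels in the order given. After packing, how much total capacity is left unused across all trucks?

216

P1 (51 kg) → truck 1 (remaining 49 kg)
P2 (60 kg) → truck 2 (remaining 40 kg)
P3 (75 kg) → truck 3 (remaining 25 kg)
P4 (21 kg) → truck 3 (remaining 4 kg)
P5 (92 kg) → truck 4 (remaining 8 kg)
P6 (80 kg) → truck 5 (remaining 20 kg)
P7 (89 kg) → truck 6 (remaining 11 kg)
P8 (53 kg) → truck 7 (remaining 47 kg)
P9 (63 kg) → truck 8 (remaining 37 kg)
8 trucks × 100 kg = 800 kg; used 584 kg; unused 216 kg.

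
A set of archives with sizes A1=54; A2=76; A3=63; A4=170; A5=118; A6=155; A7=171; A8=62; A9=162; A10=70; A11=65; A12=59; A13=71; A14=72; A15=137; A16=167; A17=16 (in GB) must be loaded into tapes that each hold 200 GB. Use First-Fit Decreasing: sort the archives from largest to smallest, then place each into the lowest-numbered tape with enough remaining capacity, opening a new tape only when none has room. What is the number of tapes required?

10 tapes

Sorted descending: 171, 170, 167, 162, 155, 137, 118, 76, 72, 71, 70, 65, 63, 62, 59, 54, 16.
Put 171 GB in tape 1; 29 GB remain.
Put 170 GB in tape 2; 30 GB remain.
Put 167 GB in tape 3; 33 GB remain.
Put 162 GB in tape 4; 38 GB remain.
Put 155 GB in tape 5; 45 GB remain.
Put 137 GB in tape 6; 63 GB remain.
Put 118 GB in tape 7; 82 GB remain.
Put 76 GB in tape 7; 6 GB remain.
Put 72 GB in tape 8; 128 GB remain.
Put 71 GB in tape 8; 57 GB remain.
Put 70 GB in tape 9; 130 GB remain.
Put 65 GB in tape 9; 65 GB remain.
Put 63 GB in tape 6; 0 GB remain.
Put 62 GB in tape 9; 3 GB remain.
Put 59 GB in tape 10; 141 GB remain.
Put 54 GB in tape 8; 3 GB remain.
Put 16 GB in tape 1; 13 GB remain.
Final tapes: [171,16] [170] [167] [162] [155] [137,63] [118,76] [72,71,54] [70,65,62] [59].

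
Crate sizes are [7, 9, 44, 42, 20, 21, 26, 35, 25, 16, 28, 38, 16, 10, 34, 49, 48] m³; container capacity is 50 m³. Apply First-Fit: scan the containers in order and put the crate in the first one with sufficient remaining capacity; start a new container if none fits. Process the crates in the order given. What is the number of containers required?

7 m³ → container 1 (remaining 43 m³)
9 m³ → container 1 (remaining 34 m³)
44 m³ → container 2 (remaining 6 m³)
42 m³ → container 3 (remaining 8 m³)
20 m³ → container 1 (remaining 14 m³)
21 m³ → container 4 (remaining 29 m³)
26 m³ → container 4 (remaining 3 m³)
35 m³ → container 5 (remaining 15 m³)
25 m³ → container 6 (remaining 25 m³)
16 m³ → container 6 (remaining 9 m³)
28 m³ → container 7 (remaining 22 m³)
38 m³ → container 8 (remaining 12 m³)
16 m³ → container 7 (remaining 6 m³)
10 m³ → container 1 (remaining 4 m³)
34 m³ → container 9 (remaining 16 m³)
49 m³ → container 10 (remaining 1 m³)
48 m³ → container 11 (remaining 2 m³)
Final containers: [7,9,20,10] [44] [42] [21,26] [35] [25,16] [28,16] [38] [34] [49] [48].

11 containers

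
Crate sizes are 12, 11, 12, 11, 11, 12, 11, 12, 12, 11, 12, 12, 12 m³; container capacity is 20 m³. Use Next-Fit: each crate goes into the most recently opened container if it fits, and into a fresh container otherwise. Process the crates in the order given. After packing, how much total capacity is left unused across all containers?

109

container 1: place 12 m³, 8 m³ left
container 2: place 11 m³, 9 m³ left
container 3: place 12 m³, 8 m³ left
container 4: place 11 m³, 9 m³ left
container 5: place 11 m³, 9 m³ left
container 6: place 12 m³, 8 m³ left
container 7: place 11 m³, 9 m³ left
container 8: place 12 m³, 8 m³ left
container 9: place 12 m³, 8 m³ left
container 10: place 11 m³, 9 m³ left
container 11: place 12 m³, 8 m³ left
container 12: place 12 m³, 8 m³ left
container 13: place 12 m³, 8 m³ left
13 containers × 20 m³ = 260 m³; used 151 m³; unused 109 m³.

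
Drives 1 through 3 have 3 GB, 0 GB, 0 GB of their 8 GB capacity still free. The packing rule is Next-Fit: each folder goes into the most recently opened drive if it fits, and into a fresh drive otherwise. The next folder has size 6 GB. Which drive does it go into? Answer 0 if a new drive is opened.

Next-Fit only looks at drive 3, which has 0 GB free.
6 GB does not fit, so a new drive is opened.

0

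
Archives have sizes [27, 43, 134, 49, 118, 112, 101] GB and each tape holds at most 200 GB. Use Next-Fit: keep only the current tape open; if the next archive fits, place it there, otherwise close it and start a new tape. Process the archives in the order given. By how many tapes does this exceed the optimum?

Next-Fit: [27,43] [134,49] [118] [112] [101] → 5 tapes.
4 archives exceed 100 GB (half the capacity), and no two of those can share a tape, so at least 4 tapes are needed.
An optimal packing achieves that bound: [134,49] [118,43,27] [112] [101] → 4 tapes.
Excess: 5 − 4 = 1.

1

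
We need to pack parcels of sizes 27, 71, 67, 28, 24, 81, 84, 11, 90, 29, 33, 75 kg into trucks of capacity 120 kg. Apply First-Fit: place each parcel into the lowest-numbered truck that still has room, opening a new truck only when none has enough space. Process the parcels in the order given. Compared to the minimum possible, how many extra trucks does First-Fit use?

First-Fit: [27,71,11] [67,28,24] [81,29] [84,33] [90] [75] → 6 trucks.
Total size 620 kg; any packing needs at least ⌈620/120⌉ = 6 trucks.
So 6 is already optimal.

0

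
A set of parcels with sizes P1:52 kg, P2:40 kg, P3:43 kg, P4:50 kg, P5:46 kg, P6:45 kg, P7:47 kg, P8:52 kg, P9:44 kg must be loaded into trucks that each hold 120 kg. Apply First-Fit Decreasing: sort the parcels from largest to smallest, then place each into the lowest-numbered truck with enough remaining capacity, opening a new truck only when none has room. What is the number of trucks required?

Sorted descending: 52, 52, 50, 47, 46, 45, 44, 43, 40.
truck 1: place 52 kg, 68 kg left
truck 1: place 52 kg, 16 kg left
truck 2: place 50 kg, 70 kg left
truck 2: place 47 kg, 23 kg left
truck 3: place 46 kg, 74 kg left
truck 3: place 45 kg, 29 kg left
truck 4: place 44 kg, 76 kg left
truck 4: place 43 kg, 33 kg left
truck 5: place 40 kg, 80 kg left
Final trucks: [52,52] [50,47] [46,45] [44,43] [40].

5 trucks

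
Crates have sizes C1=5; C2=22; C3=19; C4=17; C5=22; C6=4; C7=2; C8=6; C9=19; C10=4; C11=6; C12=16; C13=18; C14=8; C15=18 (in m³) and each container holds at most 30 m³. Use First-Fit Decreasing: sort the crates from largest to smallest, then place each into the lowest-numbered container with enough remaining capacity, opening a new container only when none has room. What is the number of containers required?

8 containers

Sorted descending: 22, 22, 19, 19, 18, 18, 17, 16, 8, 6, 6, 5, 4, 4, 2.
container 1: place 22 m³, 8 m³ left
container 2: place 22 m³, 8 m³ left
container 3: place 19 m³, 11 m³ left
container 4: place 19 m³, 11 m³ left
container 5: place 18 m³, 12 m³ left
container 6: place 18 m³, 12 m³ left
container 7: place 17 m³, 13 m³ left
container 8: place 16 m³, 14 m³ left
container 1: place 8 m³, 0 m³ left
container 2: place 6 m³, 2 m³ left
container 3: place 6 m³, 5 m³ left
container 3: place 5 m³, 0 m³ left
container 4: place 4 m³, 7 m³ left
container 4: place 4 m³, 3 m³ left
container 2: place 2 m³, 0 m³ left
Final containers: [22,8] [22,6,2] [19,6,5] [19,4,4] [18] [18] [17] [16].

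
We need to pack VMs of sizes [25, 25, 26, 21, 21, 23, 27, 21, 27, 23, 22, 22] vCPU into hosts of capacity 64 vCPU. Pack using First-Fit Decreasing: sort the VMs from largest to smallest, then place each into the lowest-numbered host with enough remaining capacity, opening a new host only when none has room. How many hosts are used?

6

Sorted descending: 27, 27, 26, 25, 25, 23, 23, 22, 22, 21, 21, 21.
27 vCPU → host 1 (remaining 37 vCPU)
27 vCPU → host 1 (remaining 10 vCPU)
26 vCPU → host 2 (remaining 38 vCPU)
25 vCPU → host 2 (remaining 13 vCPU)
25 vCPU → host 3 (remaining 39 vCPU)
23 vCPU → host 3 (remaining 16 vCPU)
23 vCPU → host 4 (remaining 41 vCPU)
22 vCPU → host 4 (remaining 19 vCPU)
22 vCPU → host 5 (remaining 42 vCPU)
21 vCPU → host 5 (remaining 21 vCPU)
21 vCPU → host 5 (remaining 0 vCPU)
21 vCPU → host 6 (remaining 43 vCPU)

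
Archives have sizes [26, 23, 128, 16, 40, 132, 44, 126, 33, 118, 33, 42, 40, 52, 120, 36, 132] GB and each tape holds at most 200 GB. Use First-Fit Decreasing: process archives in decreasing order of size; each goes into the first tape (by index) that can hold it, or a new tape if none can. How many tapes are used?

Sorted descending: 132, 132, 128, 126, 120, 118, 52, 44, 42, 40, 40, 36, 33, 33, 26, 23, 16.
Put 132 GB in tape 1; 68 GB remain.
Put 132 GB in tape 2; 68 GB remain.
Put 128 GB in tape 3; 72 GB remain.
Put 126 GB in tape 4; 74 GB remain.
Put 120 GB in tape 5; 80 GB remain.
Put 118 GB in tape 6; 82 GB remain.
Put 52 GB in tape 1; 16 GB remain.
Put 44 GB in tape 2; 24 GB remain.
Put 42 GB in tape 3; 30 GB remain.
Put 40 GB in tape 4; 34 GB remain.
Put 40 GB in tape 5; 40 GB remain.
Put 36 GB in tape 5; 4 GB remain.
Put 33 GB in tape 4; 1 GB remain.
Put 33 GB in tape 6; 49 GB remain.
Put 26 GB in tape 3; 4 GB remain.
Put 23 GB in tape 2; 1 GB remain.
Put 16 GB in tape 1; 0 GB remain.
Final tapes: [132,52,16] [132,44,23] [128,42,26] [126,40,33] [120,40,36] [118,33].

6 tapes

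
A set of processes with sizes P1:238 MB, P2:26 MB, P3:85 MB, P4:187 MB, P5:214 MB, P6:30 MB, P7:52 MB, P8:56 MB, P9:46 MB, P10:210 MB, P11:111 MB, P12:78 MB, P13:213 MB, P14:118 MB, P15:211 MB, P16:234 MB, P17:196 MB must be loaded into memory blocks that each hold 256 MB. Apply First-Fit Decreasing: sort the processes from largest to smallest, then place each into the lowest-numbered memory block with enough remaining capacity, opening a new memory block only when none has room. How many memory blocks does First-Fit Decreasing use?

Sorted descending: 238, 234, 214, 213, 211, 210, 196, 187, 118, 111, 85, 78, 56, 52, 46, 30, 26.
memory block 1: place 238 MB, 18 MB left
memory block 2: place 234 MB, 22 MB left
memory block 3: place 214 MB, 42 MB left
memory block 4: place 213 MB, 43 MB left
memory block 5: place 211 MB, 45 MB left
memory block 6: place 210 MB, 46 MB left
memory block 7: place 196 MB, 60 MB left
memory block 8: place 187 MB, 69 MB left
memory block 9: place 118 MB, 138 MB left
memory block 9: place 111 MB, 27 MB left
memory block 10: place 85 MB, 171 MB left
memory block 10: place 78 MB, 93 MB left
memory block 7: place 56 MB, 4 MB left
memory block 8: place 52 MB, 17 MB left
memory block 6: place 46 MB, 0 MB left
memory block 3: place 30 MB, 12 MB left
memory block 4: place 26 MB, 17 MB left
Final memory blocks: [238] [234] [214,30] [213,26] [211] [210,46] [196,56] [187,52] [118,111] [85,78].

10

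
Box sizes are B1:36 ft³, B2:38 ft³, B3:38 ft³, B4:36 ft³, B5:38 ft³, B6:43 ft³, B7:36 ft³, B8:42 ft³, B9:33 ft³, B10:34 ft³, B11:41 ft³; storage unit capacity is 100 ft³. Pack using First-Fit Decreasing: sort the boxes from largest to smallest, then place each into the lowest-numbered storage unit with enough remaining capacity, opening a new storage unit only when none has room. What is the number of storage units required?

6

Sorted descending: 43, 42, 41, 38, 38, 38, 36, 36, 36, 34, 33.
storage unit 1: place 43 ft³, 57 ft³ left
storage unit 1: place 42 ft³, 15 ft³ left
storage unit 2: place 41 ft³, 59 ft³ left
storage unit 2: place 38 ft³, 21 ft³ left
storage unit 3: place 38 ft³, 62 ft³ left
storage unit 3: place 38 ft³, 24 ft³ left
storage unit 4: place 36 ft³, 64 ft³ left
storage unit 4: place 36 ft³, 28 ft³ left
storage unit 5: place 36 ft³, 64 ft³ left
storage unit 5: place 34 ft³, 30 ft³ left
storage unit 6: place 33 ft³, 67 ft³ left
Final storage units: [43,42] [41,38] [38,38] [36,36] [36,34] [33].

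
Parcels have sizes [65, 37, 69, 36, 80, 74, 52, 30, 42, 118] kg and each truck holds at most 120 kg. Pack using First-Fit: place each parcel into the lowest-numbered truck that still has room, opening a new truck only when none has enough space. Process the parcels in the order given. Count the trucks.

65 kg → truck 1 (remaining 55 kg)
37 kg → truck 1 (remaining 18 kg)
69 kg → truck 2 (remaining 51 kg)
36 kg → truck 2 (remaining 15 kg)
80 kg → truck 3 (remaining 40 kg)
74 kg → truck 4 (remaining 46 kg)
52 kg → truck 5 (remaining 68 kg)
30 kg → truck 3 (remaining 10 kg)
42 kg → truck 4 (remaining 4 kg)
118 kg → truck 6 (remaining 2 kg)
Final trucks: [65,37] [69,36] [80,30] [74,42] [52] [118].

6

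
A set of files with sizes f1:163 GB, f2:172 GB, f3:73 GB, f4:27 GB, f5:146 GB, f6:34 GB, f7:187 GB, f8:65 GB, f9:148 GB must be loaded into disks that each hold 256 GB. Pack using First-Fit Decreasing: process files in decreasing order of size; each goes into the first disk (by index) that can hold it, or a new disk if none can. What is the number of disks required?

5

Sorted descending: 187, 172, 163, 148, 146, 73, 65, 34, 27.
187 GB → disk 1 (remaining 69 GB)
172 GB → disk 2 (remaining 84 GB)
163 GB → disk 3 (remaining 93 GB)
148 GB → disk 4 (remaining 108 GB)
146 GB → disk 5 (remaining 110 GB)
73 GB → disk 2 (remaining 11 GB)
65 GB → disk 1 (remaining 4 GB)
34 GB → disk 3 (remaining 59 GB)
27 GB → disk 3 (remaining 32 GB)
Final disks: [187,65] [172,73] [163,34,27] [148] [146].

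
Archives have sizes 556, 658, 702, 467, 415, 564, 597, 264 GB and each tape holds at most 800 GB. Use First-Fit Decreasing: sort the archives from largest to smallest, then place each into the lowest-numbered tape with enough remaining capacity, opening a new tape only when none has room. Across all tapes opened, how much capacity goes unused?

1377

Sorted descending: 702, 658, 597, 564, 556, 467, 415, 264.
tape 1: place 702 GB, 98 GB left
tape 2: place 658 GB, 142 GB left
tape 3: place 597 GB, 203 GB left
tape 4: place 564 GB, 236 GB left
tape 5: place 556 GB, 244 GB left
tape 6: place 467 GB, 333 GB left
tape 7: place 415 GB, 385 GB left
tape 6: place 264 GB, 69 GB left
7 tapes × 800 GB = 5600 GB; used 4223 GB; unused 1377 GB.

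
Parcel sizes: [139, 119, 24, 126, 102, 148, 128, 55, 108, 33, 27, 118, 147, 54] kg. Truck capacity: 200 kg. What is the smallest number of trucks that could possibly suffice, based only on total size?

7

Total size = 139 + 119 + 24 + 126 + 102 + 148 + 128 + 55 + 108 + 33 + 27 + 118 + 147 + 54 = 1328 kg.
⌈1328 / 200⌉ = 7.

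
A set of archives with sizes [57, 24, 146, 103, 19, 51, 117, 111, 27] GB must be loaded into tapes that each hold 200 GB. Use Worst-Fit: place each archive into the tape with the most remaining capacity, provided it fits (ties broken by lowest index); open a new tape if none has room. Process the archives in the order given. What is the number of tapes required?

4

57 GB → tape 1 (remaining 143 GB)
24 GB → tape 1 (remaining 119 GB)
146 GB → tape 2 (remaining 54 GB)
103 GB → tape 1 (remaining 16 GB)
19 GB → tape 2 (remaining 35 GB)
51 GB → tape 3 (remaining 149 GB)
117 GB → tape 3 (remaining 32 GB)
111 GB → tape 4 (remaining 89 GB)
27 GB → tape 4 (remaining 62 GB)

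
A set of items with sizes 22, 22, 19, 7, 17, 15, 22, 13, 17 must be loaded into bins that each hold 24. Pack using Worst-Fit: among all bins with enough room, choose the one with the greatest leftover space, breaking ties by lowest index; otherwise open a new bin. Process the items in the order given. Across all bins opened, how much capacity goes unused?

bin 1: place 22, 2 left
bin 2: place 22, 2 left
bin 3: place 19, 5 left
bin 4: place 7, 17 left
bin 4: place 17, 0 left
bin 5: place 15, 9 left
bin 6: place 22, 2 left
bin 7: place 13, 11 left
bin 8: place 17, 7 left
8 bins × 24 = 192; used 154; unused 38.

38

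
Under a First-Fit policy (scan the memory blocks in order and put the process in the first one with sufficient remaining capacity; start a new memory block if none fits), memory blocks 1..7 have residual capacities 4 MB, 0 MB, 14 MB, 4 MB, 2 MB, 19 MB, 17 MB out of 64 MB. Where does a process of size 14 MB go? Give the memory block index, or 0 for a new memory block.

3

Memory blocks with room: memory block 3 (14 MB), memory block 6 (19 MB), memory block 7 (17 MB).
The first with room is memory block 3.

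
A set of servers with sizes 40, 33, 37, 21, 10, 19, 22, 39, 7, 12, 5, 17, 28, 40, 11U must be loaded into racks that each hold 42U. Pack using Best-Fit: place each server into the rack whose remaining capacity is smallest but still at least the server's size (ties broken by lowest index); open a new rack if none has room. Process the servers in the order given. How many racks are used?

9

Put 40U in rack 1; 2U remain.
Put 33U in rack 2; 9U remain.
Put 37U in rack 3; 5U remain.
Put 21U in rack 4; 21U remain.
Put 10U in rack 4; 11U remain.
Put 19U in rack 5; 23U remain.
Put 22U in rack 5; 1U remain.
Put 39U in rack 6; 3U remain.
Put 7U in rack 2; 2U remain.
Put 12U in rack 7; 30U remain.
Put 5U in rack 3; 0U remain.
Put 17U in rack 7; 13U remain.
Put 28U in rack 8; 14U remain.
Put 40U in rack 9; 2U remain.
Put 11U in rack 4; 0U remain.
Final racks: [40] [33,7] [37,5] [21,10,11] [19,22] [39] [12,17] [28] [40].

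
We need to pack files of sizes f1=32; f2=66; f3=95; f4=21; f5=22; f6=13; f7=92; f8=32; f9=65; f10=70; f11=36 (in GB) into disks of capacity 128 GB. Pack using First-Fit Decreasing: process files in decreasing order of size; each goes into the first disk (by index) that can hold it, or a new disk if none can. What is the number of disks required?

Sorted descending: 95, 92, 70, 66, 65, 36, 32, 32, 22, 21, 13.
disk 1: place 95 GB, 33 GB left
disk 2: place 92 GB, 36 GB left
disk 3: place 70 GB, 58 GB left
disk 4: place 66 GB, 62 GB left
disk 5: place 65 GB, 63 GB left
disk 2: place 36 GB, 0 GB left
disk 1: place 32 GB, 1 GB left
disk 3: place 32 GB, 26 GB left
disk 3: place 22 GB, 4 GB left
disk 4: place 21 GB, 41 GB left
disk 4: place 13 GB, 28 GB left

5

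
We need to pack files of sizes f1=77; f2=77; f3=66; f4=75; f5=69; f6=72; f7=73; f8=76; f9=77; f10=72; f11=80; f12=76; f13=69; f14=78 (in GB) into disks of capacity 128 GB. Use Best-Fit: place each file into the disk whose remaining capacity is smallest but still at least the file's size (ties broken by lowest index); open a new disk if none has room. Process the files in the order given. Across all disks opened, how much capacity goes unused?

disk 1: place f1 (77 GB), 51 GB left
disk 2: place f2 (77 GB), 51 GB left
disk 3: place f3 (66 GB), 62 GB left
disk 4: place f4 (75 GB), 53 GB left
disk 5: place f5 (69 GB), 59 GB left
disk 6: place f6 (72 GB), 56 GB left
disk 7: place f7 (73 GB), 55 GB left
disk 8: place f8 (76 GB), 52 GB left
disk 9: place f9 (77 GB), 51 GB left
disk 10: place f10 (72 GB), 56 GB left
disk 11: place f11 (80 GB), 48 GB left
disk 12: place f12 (76 GB), 52 GB left
disk 13: place f13 (69 GB), 59 GB left
disk 14: place f14 (78 GB), 50 GB left
14 disks × 128 GB = 1792 GB; used 1037 GB; unused 755 GB.

755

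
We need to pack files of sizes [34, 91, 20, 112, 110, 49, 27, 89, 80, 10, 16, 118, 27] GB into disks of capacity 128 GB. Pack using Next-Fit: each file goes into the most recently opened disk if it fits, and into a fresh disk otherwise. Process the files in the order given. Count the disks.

Put 34 GB in disk 1; 94 GB remain.
Put 91 GB in disk 1; 3 GB remain.
Put 20 GB in disk 2; 108 GB remain.
Put 112 GB in disk 3; 16 GB remain.
Put 110 GB in disk 4; 18 GB remain.
Put 49 GB in disk 5; 79 GB remain.
Put 27 GB in disk 5; 52 GB remain.
Put 89 GB in disk 6; 39 GB remain.
Put 80 GB in disk 7; 48 GB remain.
Put 10 GB in disk 7; 38 GB remain.
Put 16 GB in disk 7; 22 GB remain.
Put 118 GB in disk 8; 10 GB remain.
Put 27 GB in disk 9; 101 GB remain.

9 disks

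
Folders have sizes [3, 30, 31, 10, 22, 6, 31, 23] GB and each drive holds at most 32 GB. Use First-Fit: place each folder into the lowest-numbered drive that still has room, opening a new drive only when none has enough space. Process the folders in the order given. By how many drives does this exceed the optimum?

1

First-Fit: [3,10,6] [30] [31] [22] [31] [23] → 6 drives.
Total size 156 GB; any packing needs at least ⌈156/32⌉ = 5 drives.
An optimal packing achieves that bound: [31] [31] [30] [23,6,3] [22,10] → 5 drives.
Excess: 6 − 5 = 1.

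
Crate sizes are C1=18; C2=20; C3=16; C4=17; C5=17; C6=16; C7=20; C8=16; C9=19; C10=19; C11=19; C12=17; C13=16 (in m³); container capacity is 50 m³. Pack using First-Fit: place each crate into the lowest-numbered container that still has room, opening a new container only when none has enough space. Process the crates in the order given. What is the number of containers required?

6

C1 (18 m³) → container 1 (remaining 32 m³)
C2 (20 m³) → container 1 (remaining 12 m³)
C3 (16 m³) → container 2 (remaining 34 m³)
C4 (17 m³) → container 2 (remaining 17 m³)
C5 (17 m³) → container 2 (remaining 0 m³)
C6 (16 m³) → container 3 (remaining 34 m³)
C7 (20 m³) → container 3 (remaining 14 m³)
C8 (16 m³) → container 4 (remaining 34 m³)
C9 (19 m³) → container 4 (remaining 15 m³)
C10 (19 m³) → container 5 (remaining 31 m³)
C11 (19 m³) → container 5 (remaining 12 m³)
C12 (17 m³) → container 6 (remaining 33 m³)
C13 (16 m³) → container 6 (remaining 17 m³)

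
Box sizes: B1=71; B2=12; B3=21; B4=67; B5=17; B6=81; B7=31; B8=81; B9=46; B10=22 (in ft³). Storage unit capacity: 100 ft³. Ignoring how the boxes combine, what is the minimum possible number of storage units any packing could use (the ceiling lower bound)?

Total size = 71 + 12 + 21 + 67 + 17 + 81 + 31 + 81 + 46 + 22 = 449 ft³.
⌈449 / 100⌉ = 5.

5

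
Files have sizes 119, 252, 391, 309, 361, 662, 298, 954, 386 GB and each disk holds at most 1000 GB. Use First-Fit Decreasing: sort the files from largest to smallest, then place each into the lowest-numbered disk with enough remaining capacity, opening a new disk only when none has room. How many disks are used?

4 disks

Sorted descending: 954, 662, 391, 386, 361, 309, 298, 252, 119.
Put 954 GB in disk 1; 46 GB remain.
Put 662 GB in disk 2; 338 GB remain.
Put 391 GB in disk 3; 609 GB remain.
Put 386 GB in disk 3; 223 GB remain.
Put 361 GB in disk 4; 639 GB remain.
Put 309 GB in disk 2; 29 GB remain.
Put 298 GB in disk 4; 341 GB remain.
Put 252 GB in disk 4; 89 GB remain.
Put 119 GB in disk 3; 104 GB remain.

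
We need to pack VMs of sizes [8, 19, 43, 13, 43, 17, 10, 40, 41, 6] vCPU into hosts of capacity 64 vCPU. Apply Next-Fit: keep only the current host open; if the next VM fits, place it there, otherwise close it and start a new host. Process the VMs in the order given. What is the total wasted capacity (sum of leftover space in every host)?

8 vCPU → host 1 (remaining 56 vCPU)
19 vCPU → host 1 (remaining 37 vCPU)
43 vCPU → host 2 (remaining 21 vCPU)
13 vCPU → host 2 (remaining 8 vCPU)
43 vCPU → host 3 (remaining 21 vCPU)
17 vCPU → host 3 (remaining 4 vCPU)
10 vCPU → host 4 (remaining 54 vCPU)
40 vCPU → host 4 (remaining 14 vCPU)
41 vCPU → host 5 (remaining 23 vCPU)
6 vCPU → host 5 (remaining 17 vCPU)
5 hosts × 64 vCPU = 320 vCPU; used 240 vCPU; unused 80 vCPU.

80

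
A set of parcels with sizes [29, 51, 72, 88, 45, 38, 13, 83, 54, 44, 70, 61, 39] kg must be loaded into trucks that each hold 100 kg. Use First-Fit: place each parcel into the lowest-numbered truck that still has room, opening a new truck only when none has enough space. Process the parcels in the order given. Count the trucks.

Put 29 kg in truck 1; 71 kg remain.
Put 51 kg in truck 1; 20 kg remain.
Put 72 kg in truck 2; 28 kg remain.
Put 88 kg in truck 3; 12 kg remain.
Put 45 kg in truck 4; 55 kg remain.
Put 38 kg in truck 4; 17 kg remain.
Put 13 kg in truck 1; 7 kg remain.
Put 83 kg in truck 5; 17 kg remain.
Put 54 kg in truck 6; 46 kg remain.
Put 44 kg in truck 6; 2 kg remain.
Put 70 kg in truck 7; 30 kg remain.
Put 61 kg in truck 8; 39 kg remain.
Put 39 kg in truck 8; 0 kg remain.

8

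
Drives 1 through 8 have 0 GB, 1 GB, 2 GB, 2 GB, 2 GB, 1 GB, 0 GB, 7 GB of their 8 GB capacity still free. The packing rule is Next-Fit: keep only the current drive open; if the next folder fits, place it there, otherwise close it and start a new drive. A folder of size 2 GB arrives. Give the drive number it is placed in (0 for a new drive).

8

Next-Fit only looks at drive 8, which has 7 GB free.
2 GB fits there.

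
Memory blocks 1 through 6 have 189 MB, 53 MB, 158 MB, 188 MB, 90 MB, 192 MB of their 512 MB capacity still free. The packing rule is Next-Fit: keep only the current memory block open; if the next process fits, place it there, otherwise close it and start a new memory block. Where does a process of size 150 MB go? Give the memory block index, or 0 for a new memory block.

6

Next-Fit only looks at memory block 6, which has 192 MB free.
150 MB fits there.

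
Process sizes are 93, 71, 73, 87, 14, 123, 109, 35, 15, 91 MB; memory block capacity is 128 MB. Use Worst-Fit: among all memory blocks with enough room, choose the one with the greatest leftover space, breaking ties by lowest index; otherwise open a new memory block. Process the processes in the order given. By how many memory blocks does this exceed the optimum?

Worst-Fit: [93] [71,14,15] [73,35] [87] [123] [109] [91] → 7 memory blocks.
7 processes exceed 64 MB (half the capacity), and no two of those can share a memory block, so at least 7 memory blocks are needed.
So 7 is already optimal.

0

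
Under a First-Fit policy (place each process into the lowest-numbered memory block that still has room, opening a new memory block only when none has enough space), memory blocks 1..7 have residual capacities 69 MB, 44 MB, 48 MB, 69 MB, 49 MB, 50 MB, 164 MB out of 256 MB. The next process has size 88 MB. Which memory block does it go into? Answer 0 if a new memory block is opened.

7

Memory blocks with room: memory block 7 (164 MB).
The first with room is memory block 7.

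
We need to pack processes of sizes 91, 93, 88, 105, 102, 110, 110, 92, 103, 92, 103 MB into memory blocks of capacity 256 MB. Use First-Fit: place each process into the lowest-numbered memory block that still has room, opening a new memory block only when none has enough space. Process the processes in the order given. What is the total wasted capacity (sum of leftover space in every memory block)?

447

memory block 1: place 91 MB, 165 MB left
memory block 1: place 93 MB, 72 MB left
memory block 2: place 88 MB, 168 MB left
memory block 2: place 105 MB, 63 MB left
memory block 3: place 102 MB, 154 MB left
memory block 3: place 110 MB, 44 MB left
memory block 4: place 110 MB, 146 MB left
memory block 4: place 92 MB, 54 MB left
memory block 5: place 103 MB, 153 MB left
memory block 5: place 92 MB, 61 MB left
memory block 6: place 103 MB, 153 MB left
6 memory blocks × 256 MB = 1536 MB; used 1089 MB; unused 447 MB.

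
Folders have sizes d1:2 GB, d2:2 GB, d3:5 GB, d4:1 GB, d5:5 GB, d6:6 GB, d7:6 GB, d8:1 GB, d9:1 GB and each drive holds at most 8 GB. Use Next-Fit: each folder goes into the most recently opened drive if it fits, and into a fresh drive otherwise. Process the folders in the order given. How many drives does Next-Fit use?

5

d1 (2 GB) → drive 1 (remaining 6 GB)
d2 (2 GB) → drive 1 (remaining 4 GB)
d3 (5 GB) → drive 2 (remaining 3 GB)
d4 (1 GB) → drive 2 (remaining 2 GB)
d5 (5 GB) → drive 3 (remaining 3 GB)
d6 (6 GB) → drive 4 (remaining 2 GB)
d7 (6 GB) → drive 5 (remaining 2 GB)
d8 (1 GB) → drive 5 (remaining 1 GB)
d9 (1 GB) → drive 5 (remaining 0 GB)
Final drives: [2,2] [5,1] [5] [6] [6,1,1].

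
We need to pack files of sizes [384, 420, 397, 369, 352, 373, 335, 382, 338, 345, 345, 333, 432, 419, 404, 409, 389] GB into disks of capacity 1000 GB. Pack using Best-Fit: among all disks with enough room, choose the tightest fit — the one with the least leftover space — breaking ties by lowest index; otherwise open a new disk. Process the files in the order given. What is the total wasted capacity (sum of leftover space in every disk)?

2574

384 GB → disk 1 (remaining 616 GB)
420 GB → disk 1 (remaining 196 GB)
397 GB → disk 2 (remaining 603 GB)
369 GB → disk 2 (remaining 234 GB)
352 GB → disk 3 (remaining 648 GB)
373 GB → disk 3 (remaining 275 GB)
335 GB → disk 4 (remaining 665 GB)
382 GB → disk 4 (remaining 283 GB)
338 GB → disk 5 (remaining 662 GB)
345 GB → disk 5 (remaining 317 GB)
345 GB → disk 6 (remaining 655 GB)
333 GB → disk 6 (remaining 322 GB)
432 GB → disk 7 (remaining 568 GB)
419 GB → disk 7 (remaining 149 GB)
404 GB → disk 8 (remaining 596 GB)
409 GB → disk 8 (remaining 187 GB)
389 GB → disk 9 (remaining 611 GB)
9 disks × 1000 GB = 9000 GB; used 6426 GB; unused 2574 GB.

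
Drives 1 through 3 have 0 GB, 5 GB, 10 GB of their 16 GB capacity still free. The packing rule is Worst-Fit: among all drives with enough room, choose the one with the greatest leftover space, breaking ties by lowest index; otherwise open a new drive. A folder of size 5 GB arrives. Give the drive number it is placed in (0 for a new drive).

Drives with room: drive 2 (5 GB), drive 3 (10 GB).
Most room is drive 3 with 10 GB free.

3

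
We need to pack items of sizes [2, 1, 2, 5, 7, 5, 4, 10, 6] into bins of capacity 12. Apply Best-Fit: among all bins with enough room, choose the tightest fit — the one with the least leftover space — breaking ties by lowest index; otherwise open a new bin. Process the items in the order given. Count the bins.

Put 2 in bin 1; 10 remain.
Put 1 in bin 1; 9 remain.
Put 2 in bin 1; 7 remain.
Put 5 in bin 1; 2 remain.
Put 7 in bin 2; 5 remain.
Put 5 in bin 2; 0 remain.
Put 4 in bin 3; 8 remain.
Put 10 in bin 4; 2 remain.
Put 6 in bin 3; 2 remain.

4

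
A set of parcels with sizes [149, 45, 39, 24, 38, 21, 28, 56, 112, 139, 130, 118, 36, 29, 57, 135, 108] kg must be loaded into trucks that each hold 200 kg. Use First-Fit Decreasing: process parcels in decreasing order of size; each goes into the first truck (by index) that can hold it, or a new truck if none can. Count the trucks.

Sorted descending: 149, 139, 135, 130, 118, 112, 108, 57, 56, 45, 39, 38, 36, 29, 28, 24, 21.
149 kg → truck 1 (remaining 51 kg)
139 kg → truck 2 (remaining 61 kg)
135 kg → truck 3 (remaining 65 kg)
130 kg → truck 4 (remaining 70 kg)
118 kg → truck 5 (remaining 82 kg)
112 kg → truck 6 (remaining 88 kg)
108 kg → truck 7 (remaining 92 kg)
57 kg → truck 2 (remaining 4 kg)
56 kg → truck 3 (remaining 9 kg)
45 kg → truck 1 (remaining 6 kg)
39 kg → truck 4 (remaining 31 kg)
38 kg → truck 5 (remaining 44 kg)
36 kg → truck 5 (remaining 8 kg)
29 kg → truck 4 (remaining 2 kg)
28 kg → truck 6 (remaining 60 kg)
24 kg → truck 6 (remaining 36 kg)
21 kg → truck 6 (remaining 15 kg)

7 trucks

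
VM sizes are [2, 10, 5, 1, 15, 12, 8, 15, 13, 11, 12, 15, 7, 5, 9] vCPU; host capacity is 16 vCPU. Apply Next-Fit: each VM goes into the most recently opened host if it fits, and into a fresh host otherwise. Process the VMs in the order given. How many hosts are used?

12

Put 2 vCPU in host 1; 14 vCPU remain.
Put 10 vCPU in host 1; 4 vCPU remain.
Put 5 vCPU in host 2; 11 vCPU remain.
Put 1 vCPU in host 2; 10 vCPU remain.
Put 15 vCPU in host 3; 1 vCPU remain.
Put 12 vCPU in host 4; 4 vCPU remain.
Put 8 vCPU in host 5; 8 vCPU remain.
Put 15 vCPU in host 6; 1 vCPU remain.
Put 13 vCPU in host 7; 3 vCPU remain.
Put 11 vCPU in host 8; 5 vCPU remain.
Put 12 vCPU in host 9; 4 vCPU remain.
Put 15 vCPU in host 10; 1 vCPU remain.
Put 7 vCPU in host 11; 9 vCPU remain.
Put 5 vCPU in host 11; 4 vCPU remain.
Put 9 vCPU in host 12; 7 vCPU remain.
Final hosts: [2,10] [5,1] [15] [12] [8] [15] [13] [11] [12] [15] [7,5] [9].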